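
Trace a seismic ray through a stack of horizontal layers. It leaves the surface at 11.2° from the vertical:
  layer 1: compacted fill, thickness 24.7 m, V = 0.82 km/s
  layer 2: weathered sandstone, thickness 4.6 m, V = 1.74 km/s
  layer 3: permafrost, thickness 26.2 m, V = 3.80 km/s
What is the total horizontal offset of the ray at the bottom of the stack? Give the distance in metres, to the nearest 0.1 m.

61.1 m

Ray parameter p = sin 11.2° / 0.82 km/s = 2.3687e-01 s/km.
Layer 1: θ = 11.20°; offset = 24.7·tan 11.20° = 4.891 m.
Layer 2: sin θ = p·1.74 = 0.4122 → θ = 24.34°; offset = 4.6·tan 24.34° = 2.081 m.
Layer 3: sin θ = p·3.80 = 0.9001 → θ = 64.17°; offset = 26.2·tan 64.17° = 54.131 m.
Σ offsets = 61.103 m.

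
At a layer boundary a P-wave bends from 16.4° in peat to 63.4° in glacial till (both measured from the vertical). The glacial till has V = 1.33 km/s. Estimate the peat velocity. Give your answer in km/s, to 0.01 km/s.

Snell's law: sin 16.4°/V₁ = sin 63.4°/V₂.
V₁ = V₂·sin 16.4°/sin 63.4° = 1.33 × 0.3158 = 0.42 km/s.

0.42 km/s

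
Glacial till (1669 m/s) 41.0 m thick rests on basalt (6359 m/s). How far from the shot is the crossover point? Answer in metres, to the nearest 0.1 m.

107.3 m

θ_c = arcsin(1669/6359) = 15.22°, so cos θ_c = 0.9649 and tᵢ = 2h cos θ_c/V₁ = 0.0474 s.
At crossover x/V₁ = x/V₂ + tᵢ ⇒ x = tᵢ/(1/V₁ − 1/V₂) = 0.04741/(5.9916e-04 − 1.5726e-04) = 107.28 m.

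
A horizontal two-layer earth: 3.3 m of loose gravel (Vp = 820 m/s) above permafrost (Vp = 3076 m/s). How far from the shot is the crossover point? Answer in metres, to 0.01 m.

8.67 m

x_cross = 2h·√((V₂+V₁)/(V₂−V₁)).
(V₂+V₁)/(V₂−V₁) = (3076+820)/(3076−820) = 1.7270; √ = 1.3141.
x_cross = 2·3.3·1.3141 = 8.67 m.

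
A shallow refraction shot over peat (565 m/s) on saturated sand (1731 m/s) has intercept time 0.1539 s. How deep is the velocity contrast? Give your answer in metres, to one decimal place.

46.0 m

θ_c = arcsin(565/1731) = 19.05°; cos θ_c = 0.9452.
tᵢ = 2h cos θ_c/V₁ ⇒ h = tᵢ·V₁/(2 cos θ_c) = 0.1539·565/(2·0.9452) = 46.00 m.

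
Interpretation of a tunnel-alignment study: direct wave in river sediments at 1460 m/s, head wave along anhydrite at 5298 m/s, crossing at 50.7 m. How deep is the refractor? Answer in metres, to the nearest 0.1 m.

x_cross = 2h·√((V₂+V₁)/(V₂−V₁)) → h = x_cross / (2·√((V₂+V₁)/(V₂−V₁))).
√((V₂+V₁)/(V₂−V₁)) = √((5298+1460)/(5298−1460)) = 1.3270.
h = 50.7 / (2·1.3270) = 19.10 m.

19.1 m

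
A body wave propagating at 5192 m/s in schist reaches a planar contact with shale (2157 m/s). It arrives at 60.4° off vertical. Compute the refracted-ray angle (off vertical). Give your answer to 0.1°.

Snell's law: sin θ₂ = (V₂/V₁)·sin θ₁ = (2157/5192)·sin 60.4° = 0.3612.
θ₂ = arcsin 0.3612 = 21.18° from the normal.

21.2°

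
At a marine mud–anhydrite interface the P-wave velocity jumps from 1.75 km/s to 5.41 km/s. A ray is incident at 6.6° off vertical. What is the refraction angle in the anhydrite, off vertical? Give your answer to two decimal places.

sin θ₁/V₁ = sin θ₂/V₂ ⇒ sin θ₂ = 5.41·sin 6.6°/1.75 = 5.41·0.1149/1.75 = 0.3553.
θ₂ = sin⁻¹(0.3553) = 20.81° (from vertical).

20.81°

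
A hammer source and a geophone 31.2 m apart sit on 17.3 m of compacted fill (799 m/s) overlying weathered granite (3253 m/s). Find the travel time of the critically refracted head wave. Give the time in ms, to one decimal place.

51.6 ms

θ_c = arcsin(V₁/V₂) = arcsin(799/3253) = 14.22°, cos θ_c = 0.9694.
Intercept time tᵢ = 2h cos θ_c / V₁ = 2·17.3·0.9694/799 = 0.04198 s.
t = x/V₂ + tᵢ = 31.2/3253 + 0.04198 = 0.05157 s.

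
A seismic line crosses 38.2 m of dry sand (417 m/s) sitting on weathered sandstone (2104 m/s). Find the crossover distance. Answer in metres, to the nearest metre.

θ_c = arcsin(417/2104) = 11.43°, so cos θ_c = 0.9802 and tᵢ = 2h cos θ_c/V₁ = 0.1796 s.
At crossover x/V₁ = x/V₂ + tᵢ ⇒ x = tᵢ/(1/V₁ − 1/V₂) = 0.17958/(2.3981e-03 − 4.7529e-04) = 93.39 m.

93 m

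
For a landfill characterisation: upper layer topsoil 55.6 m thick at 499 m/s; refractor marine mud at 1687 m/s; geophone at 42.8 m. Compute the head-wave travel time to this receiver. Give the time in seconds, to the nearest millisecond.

t = x/V₂ + 2h·√(V₂²−V₁²)/(V₁V₂).
√(V₂²−V₁²) = √(1687²−499²) = 1611.5 m/s; delay term = 2·55.6·1611.5/(499·1687) = 0.21287 s.
t = 42.8/1687 + 0.21287 = 0.23824 s.

0.238 s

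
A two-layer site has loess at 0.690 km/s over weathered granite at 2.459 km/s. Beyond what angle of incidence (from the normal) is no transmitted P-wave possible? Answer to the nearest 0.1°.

16.3°

Critical incidence: sin θ_c = V₁/V₂ = 0.690/2.459 = 0.2806.
θ_c = arcsin 0.2806 = 16.30°.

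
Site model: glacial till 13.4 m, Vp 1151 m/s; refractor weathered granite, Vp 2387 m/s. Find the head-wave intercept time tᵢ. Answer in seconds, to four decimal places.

θ_c = arcsin(V₁/V₂) = arcsin(1151/2387) = 28.83°; cos θ_c = 0.8761.
tᵢ = 2h·cos θ_c / V₁ = 2·13.4·0.8761 / 1151 = 0.02040 s.

0.0204 s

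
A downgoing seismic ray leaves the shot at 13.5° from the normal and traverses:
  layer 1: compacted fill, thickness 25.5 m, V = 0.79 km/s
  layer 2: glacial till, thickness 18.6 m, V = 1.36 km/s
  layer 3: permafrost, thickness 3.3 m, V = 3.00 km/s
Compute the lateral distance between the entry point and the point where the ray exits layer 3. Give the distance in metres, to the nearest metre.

Ray parameter p = sin 13.5° / 0.79 km/s = 2.9550e-01 s/km.
Layer 1: θ = 13.50°; offset = 25.5·tan 13.50° = 6.122 m.
Layer 2: sin θ = p·1.36 = 0.4019 → θ = 23.70°; offset = 18.6·tan 23.70° = 8.163 m.
Layer 3: sin θ = p·3.00 = 0.8865 → θ = 62.44°; offset = 3.3·tan 62.44° = 6.322 m.
Summing the layer offsets gives 20.607 m.

21 m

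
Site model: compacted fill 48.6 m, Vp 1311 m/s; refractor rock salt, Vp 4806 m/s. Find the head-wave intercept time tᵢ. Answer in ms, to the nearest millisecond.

tᵢ = 2h·√(V₂²−V₁²)/(V₁V₂).
√(V₂²−V₁²) = √(4806²−1311²) = 4623.7 m/s.
tᵢ = 2·48.6·4623.7/(1311·4806) = 0.07133 s.

71 ms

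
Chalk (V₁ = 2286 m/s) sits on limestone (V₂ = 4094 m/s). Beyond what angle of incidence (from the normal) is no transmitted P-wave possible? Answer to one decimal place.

At critical incidence the refracted ray runs along the interface (θ₂ = 90°), so sin θ_c = V₁/V₂.
θ_c = arcsin(2286/4094) = arcsin 0.5584 = 33.94°.

33.9°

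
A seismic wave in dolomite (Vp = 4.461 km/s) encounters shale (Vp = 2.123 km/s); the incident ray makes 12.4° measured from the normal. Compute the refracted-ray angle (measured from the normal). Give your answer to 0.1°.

5.9°

sin θ₁/V₁ = sin θ₂/V₂ ⇒ sin θ₂ = 2.123·sin 12.4°/4.461 = 2.123·0.2147/4.461 = 0.1022.
θ₂ = sin⁻¹(0.1022) = 5.87° (from vertical).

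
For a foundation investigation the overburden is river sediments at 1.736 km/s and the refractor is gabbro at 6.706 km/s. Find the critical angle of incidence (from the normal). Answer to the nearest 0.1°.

At critical incidence the refracted ray runs along the interface (θ₂ = 90°), so sin θ_c = V₁/V₂.
θ_c = arcsin(1.736/6.706) = arcsin 0.2589 = 15.00°.

15.0°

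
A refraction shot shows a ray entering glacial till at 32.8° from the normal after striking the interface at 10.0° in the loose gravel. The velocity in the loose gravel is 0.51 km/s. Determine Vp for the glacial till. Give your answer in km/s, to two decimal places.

Snell's law: sin 10.0°/V₁ = sin 32.8°/V₂.
V₂ = V₁·sin 32.8°/sin 10.0° = 0.51 × 3.1196 = 1.59 km/s.

1.59 km/s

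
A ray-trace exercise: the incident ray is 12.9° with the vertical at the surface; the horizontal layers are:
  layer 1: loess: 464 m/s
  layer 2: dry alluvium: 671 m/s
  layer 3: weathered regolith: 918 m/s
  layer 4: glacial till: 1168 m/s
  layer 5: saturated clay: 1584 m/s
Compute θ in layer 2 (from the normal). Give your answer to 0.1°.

18.8°

Snell's law across each interface conserves sin θ / V, so sin θ_2 = V_2·sin θ₁/V₁.
sin θ_2 = 671 × sin 12.9° / 464 = 0.3228.
θ_2 = 18.84° from the vertical.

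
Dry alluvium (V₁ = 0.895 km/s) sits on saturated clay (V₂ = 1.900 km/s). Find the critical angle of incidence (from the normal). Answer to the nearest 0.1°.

28.1°

Critical incidence: sin θ_c = V₁/V₂ = 0.895/1.900 = 0.4711.
θ_c = arcsin 0.4711 = 28.10°.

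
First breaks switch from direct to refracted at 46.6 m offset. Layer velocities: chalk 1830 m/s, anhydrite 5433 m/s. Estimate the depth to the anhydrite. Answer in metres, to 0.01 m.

h = (x_cross/2)·√((V₂−V₁)/(V₂+V₁)).
(V₂−V₁)/(V₂+V₁) = (5433−1830)/(5433+1830) = 0.4961; √ = 0.7043.
h = (46.6/2)·0.7043 = 16.41 m.

16.41 m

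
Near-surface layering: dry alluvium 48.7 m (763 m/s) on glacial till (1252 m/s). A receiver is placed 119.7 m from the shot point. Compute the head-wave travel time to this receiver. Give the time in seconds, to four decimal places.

0.1968 s

t = x/V₂ + 2h·√(V₂²−V₁²)/(V₁V₂).
√(V₂²−V₁²) = √(1252²−763²) = 992.6 m/s; delay term = 2·48.7·992.6/(763·1252) = 0.10121 s.
t = 119.7/1252 + 0.10121 = 0.19682 s.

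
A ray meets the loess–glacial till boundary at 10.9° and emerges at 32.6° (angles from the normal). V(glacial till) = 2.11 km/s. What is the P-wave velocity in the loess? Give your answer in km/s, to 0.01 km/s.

sin 10.9° = 0.1891; sin 32.6° = 0.5388.
V₁ = V₂·(sin θ₁/sin θ₂) = 2.11·(0.1891/0.5388) = 0.74 km/s.

0.74 km/s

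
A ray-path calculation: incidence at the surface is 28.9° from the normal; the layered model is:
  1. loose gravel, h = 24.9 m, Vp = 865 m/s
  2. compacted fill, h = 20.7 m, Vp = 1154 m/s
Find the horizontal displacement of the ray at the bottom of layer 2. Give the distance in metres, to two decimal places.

31.21 m

Apply Snell's law at each interface; in layer i the horizontal offset is hᵢ·tan θᵢ.
Layer 1: θ = 28.90°; offset = 24.9·tan 28.90° = 13.7455 m.
Layer 2: sin θ = 1154·sin 28.9°/865 = 0.6447, θ = 40.15°; offset = 20.7·tan 40.15° = 17.4600 m.
Σ offsets = 31.2055 m.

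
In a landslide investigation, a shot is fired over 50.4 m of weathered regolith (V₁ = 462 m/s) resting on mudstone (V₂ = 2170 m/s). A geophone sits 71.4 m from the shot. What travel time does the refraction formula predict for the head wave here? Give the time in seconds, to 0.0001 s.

0.2461 s

θ_c = arcsin(V₁/V₂) = arcsin(462/2170) = 12.29°, cos θ_c = 0.9771.
Intercept time tᵢ = 2h cos θ_c / V₁ = 2·50.4·0.9771/462 = 0.21318 s.
t = x/V₂ + tᵢ = 71.4/2170 + 0.21318 = 0.24608 s.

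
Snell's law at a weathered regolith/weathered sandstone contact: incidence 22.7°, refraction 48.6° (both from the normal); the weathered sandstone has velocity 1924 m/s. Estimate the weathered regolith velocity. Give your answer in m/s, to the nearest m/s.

990 m/s

sin 22.7° = 0.3859; sin 48.6° = 0.7501.
V₁ = V₂·(sin θ₁/sin θ₂) = 1924·(0.3859/0.7501) = 989.83 m/s.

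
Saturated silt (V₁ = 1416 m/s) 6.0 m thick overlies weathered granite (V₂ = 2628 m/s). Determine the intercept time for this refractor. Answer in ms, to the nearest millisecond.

tᵢ = 2h·√(V₂²−V₁²)/(V₁V₂).
√(V₂²−V₁²) = √(2628²−1416²) = 2213.9 m/s.
tᵢ = 2·6.0·2213.9/(1416·2628) = 0.00714 s.

7 ms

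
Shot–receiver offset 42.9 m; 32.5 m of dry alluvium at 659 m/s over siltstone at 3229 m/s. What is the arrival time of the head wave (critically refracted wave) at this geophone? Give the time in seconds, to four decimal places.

θ_c = arcsin(V₁/V₂) = arcsin(659/3229) = 11.78°, cos θ_c = 0.9790.
Intercept time tᵢ = 2h cos θ_c / V₁ = 2·32.5·0.9790/659 = 0.09656 s.
t = x/V₂ + tᵢ = 42.9/3229 + 0.09656 = 0.10984 s.

0.1098 s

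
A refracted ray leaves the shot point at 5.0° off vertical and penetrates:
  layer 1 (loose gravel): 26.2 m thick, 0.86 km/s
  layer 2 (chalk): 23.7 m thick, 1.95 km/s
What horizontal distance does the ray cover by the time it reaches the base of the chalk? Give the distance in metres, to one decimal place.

7.1 m

Ray parameter p = sin 5.0° / 0.86 km/s = 1.0134e-01 s/km.
Layer 1: θ = 5.00°; offset = 26.2·tan 5.00° = 2.292 m.
Layer 2: sin θ = p·1.95 = 0.1976 → θ = 11.40°; offset = 23.7·tan 11.40° = 4.778 m.
Σ offsets = 7.070 m.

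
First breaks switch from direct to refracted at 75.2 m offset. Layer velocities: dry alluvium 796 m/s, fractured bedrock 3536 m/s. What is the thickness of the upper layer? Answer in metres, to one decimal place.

29.9 m

x_cross = 2h·√((V₂+V₁)/(V₂−V₁)) → h = x_cross / (2·√((V₂+V₁)/(V₂−V₁))).
√((V₂+V₁)/(V₂−V₁)) = √((3536+796)/(3536−796)) = 1.2574.
h = 75.2 / (2·1.2574) = 29.90 m.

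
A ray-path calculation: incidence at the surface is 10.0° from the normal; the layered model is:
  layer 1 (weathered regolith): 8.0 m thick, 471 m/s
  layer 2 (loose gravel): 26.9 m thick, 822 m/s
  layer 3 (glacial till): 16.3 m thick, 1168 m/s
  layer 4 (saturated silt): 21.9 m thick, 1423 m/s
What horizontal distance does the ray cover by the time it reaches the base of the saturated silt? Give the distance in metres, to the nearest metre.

Ray parameter p = sin 10.0° / 471 m/s = 3.6868e-04 s/m.
Layer 1: θ = 10.00°; offset = 8.0·tan 10.00° = 1.411 m.
Layer 2: sin θ = p·822 = 0.3031 → θ = 17.64°; offset = 26.9·tan 17.64° = 8.554 m.
Layer 3: sin θ = p·1168 = 0.4306 → θ = 25.51°; offset = 16.3·tan 25.51° = 7.777 m.
Layer 4: sin θ = p·1423 = 0.5246 → θ = 31.64°; offset = 21.9·tan 31.64° = 13.496 m.
Total horizontal offset = 31.238 m.

31 m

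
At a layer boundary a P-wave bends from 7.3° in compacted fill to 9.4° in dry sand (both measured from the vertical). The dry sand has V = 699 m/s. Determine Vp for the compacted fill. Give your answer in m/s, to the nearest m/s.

544 m/s

sin 7.3° = 0.1271; sin 9.4° = 0.1633.
V₁ = V₂·(sin θ₁/sin θ₂) = 699·(0.1271/0.1633) = 543.81 m/s.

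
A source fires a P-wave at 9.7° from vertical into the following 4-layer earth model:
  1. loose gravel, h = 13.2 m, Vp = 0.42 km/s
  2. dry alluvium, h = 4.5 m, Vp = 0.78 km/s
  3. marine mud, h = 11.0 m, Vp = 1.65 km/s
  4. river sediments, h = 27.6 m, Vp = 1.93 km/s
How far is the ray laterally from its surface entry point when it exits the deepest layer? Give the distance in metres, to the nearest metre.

Ray parameter p = sin 9.7° / 0.42 km/s = 4.0117e-01 s/km.
Layer 1: θ = 9.70°; offset = 13.2·tan 9.70° = 2.256 m.
Layer 2: sin θ = p·0.78 = 0.3129 → θ = 18.23°; offset = 4.5·tan 18.23° = 1.483 m.
Layer 3: sin θ = p·1.65 = 0.6619 → θ = 41.45°; offset = 11.0·tan 41.45° = 9.714 m.
Layer 4: sin θ = p·1.93 = 0.7742 → θ = 50.74°; offset = 27.6·tan 50.74° = 33.765 m.
Total horizontal offset = 47.218 m.

47 m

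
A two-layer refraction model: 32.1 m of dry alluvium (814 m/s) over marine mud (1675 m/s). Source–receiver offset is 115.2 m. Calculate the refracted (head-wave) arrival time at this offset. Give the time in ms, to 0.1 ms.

θ_c = arcsin(V₁/V₂) = arcsin(814/1675) = 29.08°, cos θ_c = 0.8740.
Intercept time tᵢ = 2h cos θ_c / V₁ = 2·32.1·0.8740/814 = 0.06893 s.
t = x/V₂ + tᵢ = 115.2/1675 + 0.06893 = 0.13771 s.

137.7 ms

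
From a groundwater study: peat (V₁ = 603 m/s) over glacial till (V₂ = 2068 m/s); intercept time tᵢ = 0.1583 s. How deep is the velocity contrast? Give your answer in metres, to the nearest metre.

50 m

h = tᵢ·V₁·V₂ / (2·√(V₂²−V₁²)).
√(V₂²−V₁²) = √(2068² − 603²) = 1978.1 m/s.
h = 0.1583 s × 603 × 2068 / (2 × 1978.1) = 49.90 m.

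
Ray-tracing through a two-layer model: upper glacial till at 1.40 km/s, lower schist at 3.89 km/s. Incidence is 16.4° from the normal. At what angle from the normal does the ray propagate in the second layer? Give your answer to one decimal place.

Snell's law: sin θ₂ = (V₂/V₁)·sin θ₁ = (3.89/1.40)·sin 16.4° = 0.7845.
θ₂ = sin⁻¹(0.7845) = 51.68° (from vertical).

51.7°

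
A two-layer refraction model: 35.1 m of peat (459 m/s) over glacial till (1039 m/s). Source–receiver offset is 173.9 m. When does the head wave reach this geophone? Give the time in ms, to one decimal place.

t = x/V₂ + 2h·√(V₂²−V₁²)/(V₁V₂).
√(V₂²−V₁²) = √(1039²−459²) = 932.1 m/s; delay term = 2·35.1·932.1/(459·1039) = 0.13721 s.
t = 173.9/1039 + 0.13721 = 0.30458 s.

304.6 ms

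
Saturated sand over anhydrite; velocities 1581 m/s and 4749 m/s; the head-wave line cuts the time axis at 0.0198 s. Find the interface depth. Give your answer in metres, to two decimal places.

16.60 m

θ_c = arcsin(1581/4749) = 19.45°; cos θ_c = 0.9430.
tᵢ = 2h cos θ_c/V₁ ⇒ h = tᵢ·V₁/(2 cos θ_c) = 0.0198·1581/(2·0.9430) = 16.60 m.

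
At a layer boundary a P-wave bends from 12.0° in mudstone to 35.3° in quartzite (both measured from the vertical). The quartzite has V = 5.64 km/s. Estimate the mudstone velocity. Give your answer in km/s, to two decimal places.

2.03 km/s

sin 12.0° = 0.2079; sin 35.3° = 0.5779.
V₁ = V₂·(sin θ₁/sin θ₂) = 5.64·(0.2079/0.5779) = 2.03 km/s.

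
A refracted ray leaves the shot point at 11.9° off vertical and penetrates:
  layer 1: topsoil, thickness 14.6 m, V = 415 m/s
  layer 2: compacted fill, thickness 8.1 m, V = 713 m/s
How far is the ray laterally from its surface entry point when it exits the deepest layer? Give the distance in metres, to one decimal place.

6.1 m

p = sin θ₁/V₁ = sin 11.9°/415 = 4.9688e-04 s/m is conserved through the stack.
Layer 1: θ = 11.90°; offset = 14.6·tan 11.90° = 3.077 m.
Layer 2: sin θ = p·713 = 0.3543 → θ = 20.75°; offset = 8.1·tan 20.75° = 3.069 m.
Total horizontal offset = 6.145 m.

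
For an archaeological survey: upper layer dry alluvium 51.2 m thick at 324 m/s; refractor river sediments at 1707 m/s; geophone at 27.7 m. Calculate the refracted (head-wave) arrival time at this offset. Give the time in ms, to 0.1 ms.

θ_c = arcsin(V₁/V₂) = arcsin(324/1707) = 10.94°, cos θ_c = 0.9818.
Intercept time tᵢ = 2h cos θ_c / V₁ = 2·51.2·0.9818/324 = 0.31030 s.
t = x/V₂ + tᵢ = 27.7/1707 + 0.31030 = 0.32653 s.

326.5 ms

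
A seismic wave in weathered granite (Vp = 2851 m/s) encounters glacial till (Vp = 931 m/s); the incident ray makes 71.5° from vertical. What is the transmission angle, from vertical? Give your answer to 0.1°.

sin θ₁/V₁ = sin θ₂/V₂ ⇒ sin θ₂ = 931·sin 71.5°/2851 = 931·0.9483/2851 = 0.3097.
θ₂ = sin⁻¹(0.3097) = 18.04° (from vertical).

18.0°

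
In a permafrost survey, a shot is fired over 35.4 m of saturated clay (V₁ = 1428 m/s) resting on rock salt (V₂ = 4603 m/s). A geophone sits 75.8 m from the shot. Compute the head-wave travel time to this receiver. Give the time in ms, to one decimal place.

63.6 ms

θ_c = arcsin(V₁/V₂) = arcsin(1428/4603) = 18.07°, cos θ_c = 0.9507.
Intercept time tᵢ = 2h cos θ_c / V₁ = 2·35.4·0.9507/1428 = 0.04713 s.
t = x/V₂ + tᵢ = 75.8/4603 + 0.04713 = 0.06360 s.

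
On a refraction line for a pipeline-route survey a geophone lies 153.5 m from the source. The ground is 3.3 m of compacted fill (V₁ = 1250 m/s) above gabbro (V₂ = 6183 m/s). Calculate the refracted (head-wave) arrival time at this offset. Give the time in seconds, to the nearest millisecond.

0.030 s

θ_c = arcsin(V₁/V₂) = arcsin(1250/6183) = 11.66°, cos θ_c = 0.9794.
Intercept time tᵢ = 2h cos θ_c / V₁ = 2·3.3·0.9794/1250 = 0.00517 s.
t = x/V₂ + tᵢ = 153.5/6183 + 0.00517 = 0.03000 s.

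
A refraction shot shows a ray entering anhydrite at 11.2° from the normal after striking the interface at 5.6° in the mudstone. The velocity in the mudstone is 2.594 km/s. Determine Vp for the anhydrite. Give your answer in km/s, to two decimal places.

sin 5.6° = 0.0976; sin 11.2° = 0.1942.
V₂ = V₁·(sin θ₂/sin θ₁) = 2.594·(0.1942/0.0976) = 5.16 km/s.

5.16 km/s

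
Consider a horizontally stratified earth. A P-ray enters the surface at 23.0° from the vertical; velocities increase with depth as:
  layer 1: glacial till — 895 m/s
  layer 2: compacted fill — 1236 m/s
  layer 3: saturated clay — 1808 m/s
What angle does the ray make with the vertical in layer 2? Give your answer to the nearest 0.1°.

Snell's law across each interface conserves sin θ / V, so sin θ_2 = V_2·sin θ₁/V₁.
sin θ_2 = 1236 × sin 23.0° / 895 = 0.5396.
θ_2 = 32.66° from the vertical.

32.7°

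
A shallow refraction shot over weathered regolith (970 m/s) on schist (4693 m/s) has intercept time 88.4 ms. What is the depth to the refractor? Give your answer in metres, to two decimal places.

43.82 m

θ_c = arcsin(970/4693) = 11.93°; cos θ_c = 0.9784.
tᵢ = 2h cos θ_c/V₁ ⇒ h = tᵢ·V₁/(2 cos θ_c) = 0.0884·970/(2·0.9784) = 43.82 m.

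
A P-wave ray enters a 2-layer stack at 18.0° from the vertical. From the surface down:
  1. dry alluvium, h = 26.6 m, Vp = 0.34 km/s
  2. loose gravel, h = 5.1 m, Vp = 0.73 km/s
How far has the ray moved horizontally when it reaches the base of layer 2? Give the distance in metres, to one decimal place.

13.2 m

p = sin θ₁/V₁ = sin 18.0°/0.34 = 9.0887e-01 s/km is conserved through the stack.
Layer 1: θ = 18.00°; offset = 26.6·tan 18.00° = 8.643 m.
Layer 2: sin θ = p·0.73 = 0.6635 → θ = 41.57°; offset = 5.1·tan 41.57° = 4.523 m.
Total horizontal offset = 13.165 m.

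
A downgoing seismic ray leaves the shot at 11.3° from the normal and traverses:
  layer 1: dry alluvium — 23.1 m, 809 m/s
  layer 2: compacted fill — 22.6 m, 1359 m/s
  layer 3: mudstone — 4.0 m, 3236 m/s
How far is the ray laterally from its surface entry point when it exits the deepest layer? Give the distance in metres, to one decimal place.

Apply Snell's law at each interface; in layer i the horizontal offset is hᵢ·tan θᵢ.
Layer 1: θ = 11.30°; offset = 23.1·tan 11.30° = 4.616 m.
Layer 2: sin θ = 1359·sin 11.3°/809 = 0.3292, θ = 19.22°; offset = 22.6·tan 19.22° = 7.878 m.
Layer 3: sin θ = 3236·sin 11.3°/809 = 0.7838, θ = 51.61°; offset = 4.0·tan 51.61° = 5.048 m.
Summing the layer offsets gives 17.542 m.

17.5 m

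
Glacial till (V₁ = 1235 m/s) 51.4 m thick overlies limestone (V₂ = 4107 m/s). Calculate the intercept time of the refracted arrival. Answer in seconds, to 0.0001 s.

0.0794 s

θ_c = arcsin(V₁/V₂) = arcsin(1235/4107) = 17.50°; cos θ_c = 0.9537.
tᵢ = 2h·cos θ_c / V₁ = 2·51.4·0.9537 / 1235 = 0.07939 s.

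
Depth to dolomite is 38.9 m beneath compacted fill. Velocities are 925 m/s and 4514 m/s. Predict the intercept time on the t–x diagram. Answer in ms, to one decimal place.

82.3 ms

tᵢ = 2h·√(V₂²−V₁²)/(V₁V₂).
√(V₂²−V₁²) = √(4514²−925²) = 4418.2 m/s.
tᵢ = 2·38.9·4418.2/(925·4514) = 0.08232 s.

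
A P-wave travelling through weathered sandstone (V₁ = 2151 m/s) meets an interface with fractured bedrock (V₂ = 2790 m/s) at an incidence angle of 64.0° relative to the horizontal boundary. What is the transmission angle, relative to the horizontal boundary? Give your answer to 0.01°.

55.35°

Convert to the normal: θ₁ = 90° − 64.0° = 26.0°.
sin θ₁/V₁ = sin θ₂/V₂ ⇒ sin θ₂ = 2790·sin 26.0°/2151 = 2790·0.4384/2151 = 0.5686.
θ₂ = arcsin 0.5686 = 34.65° from the normal.
From the interface: 90° − 34.65° = 55.35°.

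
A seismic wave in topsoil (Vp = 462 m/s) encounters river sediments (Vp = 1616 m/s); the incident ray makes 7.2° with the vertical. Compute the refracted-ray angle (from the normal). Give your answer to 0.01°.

Snell's law: sin θ₂ = (V₂/V₁)·sin θ₁ = (1616/462)·sin 7.2° = 0.4384.
θ₂ = sin⁻¹(0.4384) = 26.00° (from vertical).

26.00°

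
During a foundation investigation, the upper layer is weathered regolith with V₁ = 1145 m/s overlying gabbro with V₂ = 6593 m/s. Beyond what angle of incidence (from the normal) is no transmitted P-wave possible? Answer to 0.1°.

Critical incidence: sin θ_c = V₁/V₂ = 1145/6593 = 0.1737.
θ_c = arcsin 0.1737 = 10.00°.

10.0°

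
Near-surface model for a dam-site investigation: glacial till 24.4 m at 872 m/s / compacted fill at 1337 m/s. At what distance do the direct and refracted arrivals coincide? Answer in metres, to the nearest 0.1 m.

106.4 m

x_cross = 2h·√((V₂+V₁)/(V₂−V₁)).
(V₂+V₁)/(V₂−V₁) = (1337+872)/(1337−872) = 4.7505; √ = 2.1796.
x_cross = 2·24.4·2.1796 = 106.36 m.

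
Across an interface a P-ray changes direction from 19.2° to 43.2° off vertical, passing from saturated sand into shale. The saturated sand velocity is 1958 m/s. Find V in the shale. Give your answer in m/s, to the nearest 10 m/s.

Snell's law: sin 19.2°/V₁ = sin 43.2°/V₂.
V₂ = V₁·sin 43.2°/sin 19.2° = 1958 × 2.0815 = 4075.64 m/s.

4080 m/s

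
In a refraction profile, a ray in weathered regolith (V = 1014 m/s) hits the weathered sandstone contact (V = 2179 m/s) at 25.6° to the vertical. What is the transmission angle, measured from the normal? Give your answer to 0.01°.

Snell's law: sin θ₂ = (V₂/V₁)·sin θ₁ = (2179/1014)·sin 25.6° = 0.9285.
θ₂ = sin⁻¹(0.9285) = 68.20° (from vertical).

68.20°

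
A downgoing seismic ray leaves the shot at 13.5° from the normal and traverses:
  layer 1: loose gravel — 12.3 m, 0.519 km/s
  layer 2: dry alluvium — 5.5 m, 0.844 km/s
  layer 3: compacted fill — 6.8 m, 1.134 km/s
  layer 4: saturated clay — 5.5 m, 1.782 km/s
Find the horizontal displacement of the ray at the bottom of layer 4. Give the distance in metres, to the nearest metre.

Ray parameter p = sin 13.5° / 0.519 km/s = 4.4980e-01 s/km.
Layer 1: θ = 13.50°; offset = 12.3·tan 13.50° = 2.953 m.
Layer 2: sin θ = p·0.844 = 0.3796 → θ = 22.31°; offset = 5.5·tan 22.31° = 2.257 m.
Layer 3: sin θ = p·1.134 = 0.5101 → θ = 30.67°; offset = 6.8·tan 30.67° = 4.033 m.
Layer 4: sin θ = p·1.782 = 0.8015 → θ = 53.28°; offset = 5.5·tan 53.28° = 7.373 m.
Summing the layer offsets gives 16.615 m.

17 m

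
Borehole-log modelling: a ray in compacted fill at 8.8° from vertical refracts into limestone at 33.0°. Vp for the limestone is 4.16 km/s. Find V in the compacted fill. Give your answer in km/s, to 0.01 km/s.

1.17 km/s

Snell's law: sin 8.8°/V₁ = sin 33.0°/V₂.
V₁ = V₂·sin 8.8°/sin 33.0° = 4.16 × 0.2809 = 1.17 km/s.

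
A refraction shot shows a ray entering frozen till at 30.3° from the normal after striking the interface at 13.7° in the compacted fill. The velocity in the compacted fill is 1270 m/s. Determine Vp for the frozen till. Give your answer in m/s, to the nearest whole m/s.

sin 13.7° = 0.2368; sin 30.3° = 0.5045.
V₂ = V₁·(sin θ₂/sin θ₁) = 1270·(0.5045/0.2368) = 2705.43 m/s.

2705 m/s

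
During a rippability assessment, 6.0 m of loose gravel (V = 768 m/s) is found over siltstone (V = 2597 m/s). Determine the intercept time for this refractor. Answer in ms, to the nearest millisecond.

θ_c = arcsin(V₁/V₂) = arcsin(768/2597) = 17.20°; cos θ_c = 0.9553.
tᵢ = 2h·cos θ_c / V₁ = 2·6.0·0.9553 / 768 = 0.01493 s.

15 ms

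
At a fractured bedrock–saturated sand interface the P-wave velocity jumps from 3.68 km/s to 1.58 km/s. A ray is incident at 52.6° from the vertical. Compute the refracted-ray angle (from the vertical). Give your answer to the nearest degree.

Snell's law: sin θ₂ = (V₂/V₁)·sin θ₁ = (1.58/3.68)·sin 52.6° = 0.3411.
θ₂ = arcsin 0.3411 = 19.94° from the normal.

20°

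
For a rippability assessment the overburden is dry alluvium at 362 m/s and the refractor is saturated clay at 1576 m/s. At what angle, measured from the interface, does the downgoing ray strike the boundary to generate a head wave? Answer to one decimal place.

76.7°

Critical incidence: sin θ_c = V₁/V₂ = 362/1576 = 0.2297.
θ_c = arcsin 0.2297 = 13.28°.
Measured from the interface: 90° − 13.28° = 76.72°.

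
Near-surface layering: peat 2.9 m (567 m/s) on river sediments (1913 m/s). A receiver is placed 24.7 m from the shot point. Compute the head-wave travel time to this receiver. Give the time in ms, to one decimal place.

22.7 ms

t = x/V₂ + 2h·√(V₂²−V₁²)/(V₁V₂).
√(V₂²−V₁²) = √(1913²−567²) = 1827.0 m/s; delay term = 2·2.9·1827.0/(567·1913) = 0.00977 s.
t = 24.7/1913 + 0.00977 = 0.02268 s.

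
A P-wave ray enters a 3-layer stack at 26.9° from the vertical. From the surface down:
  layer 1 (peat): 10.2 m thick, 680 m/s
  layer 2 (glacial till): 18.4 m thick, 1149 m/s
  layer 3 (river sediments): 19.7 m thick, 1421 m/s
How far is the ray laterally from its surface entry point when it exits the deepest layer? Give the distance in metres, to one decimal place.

Apply Snell's law at each interface; in layer i the horizontal offset is hᵢ·tan θᵢ.
Layer 1: θ = 26.90°; offset = 10.2·tan 26.90° = 5.175 m.
Layer 2: sin θ = 1149·sin 26.9°/680 = 0.7645, θ = 49.86°; offset = 18.4·tan 49.86° = 21.820 m.
Layer 3: sin θ = 1421·sin 26.9°/680 = 0.9455, θ = 70.99°; offset = 19.7·tan 70.99° = 57.177 m.
Σ offsets = 84.172 m.

84.2 m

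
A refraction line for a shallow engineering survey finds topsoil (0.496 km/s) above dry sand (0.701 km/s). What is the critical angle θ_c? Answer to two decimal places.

45.04°

At critical incidence the refracted ray runs along the interface (θ₂ = 90°), so sin θ_c = V₁/V₂.
θ_c = arcsin(0.496/0.701) = arcsin 0.7076 = 45.04°.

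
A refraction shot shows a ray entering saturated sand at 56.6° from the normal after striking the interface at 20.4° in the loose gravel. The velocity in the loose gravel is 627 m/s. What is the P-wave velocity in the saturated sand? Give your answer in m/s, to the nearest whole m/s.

1502 m/s

Snell's law: sin 20.4°/V₁ = sin 56.6°/V₂.
V₂ = V₁·sin 56.6°/sin 20.4° = 627 × 2.3951 = 1501.70 m/s.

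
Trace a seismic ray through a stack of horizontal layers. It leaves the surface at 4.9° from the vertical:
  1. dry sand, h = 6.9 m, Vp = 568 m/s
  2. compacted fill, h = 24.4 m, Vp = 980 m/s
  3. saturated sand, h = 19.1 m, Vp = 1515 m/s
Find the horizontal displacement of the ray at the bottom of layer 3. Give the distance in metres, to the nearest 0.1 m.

Apply Snell's law at each interface; in layer i the horizontal offset is hᵢ·tan θᵢ.
Layer 1: θ = 4.90°; offset = 6.9·tan 4.90° = 0.592 m.
Layer 2: sin θ = 980·sin 4.9°/568 = 0.1474, θ = 8.47°; offset = 24.4·tan 8.47° = 3.636 m.
Layer 3: sin θ = 1515·sin 4.9°/568 = 0.2278, θ = 13.17°; offset = 19.1·tan 13.17° = 4.469 m.
Σ offsets = 8.696 m.

8.7 m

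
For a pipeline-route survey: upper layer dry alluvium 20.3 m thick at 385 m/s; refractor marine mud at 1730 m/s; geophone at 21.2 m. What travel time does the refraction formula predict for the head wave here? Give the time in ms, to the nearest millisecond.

θ_c = arcsin(V₁/V₂) = arcsin(385/1730) = 12.86°, cos θ_c = 0.9749.
Intercept time tᵢ = 2h cos θ_c / V₁ = 2·20.3·0.9749/385 = 0.10281 s.
t = x/V₂ + tᵢ = 21.2/1730 + 0.10281 = 0.11506 s.

115 ms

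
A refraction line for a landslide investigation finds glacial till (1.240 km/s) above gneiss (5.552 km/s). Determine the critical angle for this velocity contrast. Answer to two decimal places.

12.91°

Critical incidence: sin θ_c = V₁/V₂ = 1.240/5.552 = 0.2233.
θ_c = arcsin 0.2233 = 12.91°.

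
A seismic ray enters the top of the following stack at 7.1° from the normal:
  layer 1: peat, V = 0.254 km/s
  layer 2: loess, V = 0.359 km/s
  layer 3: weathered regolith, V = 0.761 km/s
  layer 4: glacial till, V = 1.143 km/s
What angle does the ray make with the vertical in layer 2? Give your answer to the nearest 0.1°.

10.1°

Ray parameter p = sin 7.1° / 0.254 = 4.8662e-01 s/km.
sin θ_2 = p·V_2 = 4.8662e-01 × 0.359 = 0.1747.
θ_2 = 10.06° from the vertical.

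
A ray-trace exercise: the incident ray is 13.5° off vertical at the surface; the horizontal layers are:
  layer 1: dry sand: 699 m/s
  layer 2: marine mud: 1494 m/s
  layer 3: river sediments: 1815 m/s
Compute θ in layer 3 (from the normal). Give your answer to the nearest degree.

37°

Ray parameter p = sin 13.5° / 699 = 3.3397e-04 s/m.
sin θ_3 = p·V_3 = 3.3397e-04 × 1815 = 0.6062.
θ_3 = arcsin 0.6062 = 37.31°.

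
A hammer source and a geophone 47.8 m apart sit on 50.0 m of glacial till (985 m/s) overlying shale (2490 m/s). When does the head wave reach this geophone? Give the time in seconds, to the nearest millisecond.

0.112 s

θ_c = arcsin(V₁/V₂) = arcsin(985/2490) = 23.30°, cos θ_c = 0.9184.
Intercept time tᵢ = 2h cos θ_c / V₁ = 2·50.0·0.9184/985 = 0.09324 s.
t = x/V₂ + tᵢ = 47.8/2490 + 0.09324 = 0.11244 s.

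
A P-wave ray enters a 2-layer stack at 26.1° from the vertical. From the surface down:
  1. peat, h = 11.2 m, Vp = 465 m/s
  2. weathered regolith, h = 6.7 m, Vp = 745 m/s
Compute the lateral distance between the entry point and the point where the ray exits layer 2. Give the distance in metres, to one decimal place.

Apply Snell's law at each interface; in layer i the horizontal offset is hᵢ·tan θᵢ.
Layer 1: θ = 26.10°; offset = 11.2·tan 26.10° = 5.487 m.
Layer 2: sin θ = 745·sin 26.1°/465 = 0.7048, θ = 44.82°; offset = 6.7·tan 44.82° = 6.657 m.
Σ offsets = 12.144 m.

12.1 m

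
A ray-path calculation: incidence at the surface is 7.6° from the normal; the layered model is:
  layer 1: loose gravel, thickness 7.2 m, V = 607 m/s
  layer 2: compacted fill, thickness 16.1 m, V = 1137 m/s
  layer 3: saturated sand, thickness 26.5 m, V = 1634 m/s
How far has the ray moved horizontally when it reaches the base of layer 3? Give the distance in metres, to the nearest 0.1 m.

15.2 m

Apply Snell's law at each interface; in layer i the horizontal offset is hᵢ·tan θᵢ.
Layer 1: θ = 7.60°; offset = 7.2·tan 7.60° = 0.961 m.
Layer 2: sin θ = 1137·sin 7.6°/607 = 0.2477, θ = 14.34°; offset = 16.1·tan 14.34° = 4.117 m.
Layer 3: sin θ = 1634·sin 7.6°/607 = 0.3560, θ = 20.86°; offset = 26.5·tan 20.86° = 10.096 m.
Total horizontal offset = 15.174 m.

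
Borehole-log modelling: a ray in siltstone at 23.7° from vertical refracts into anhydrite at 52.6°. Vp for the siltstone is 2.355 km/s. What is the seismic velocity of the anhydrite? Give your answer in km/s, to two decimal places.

4.65 km/s

Snell's law: sin 23.7°/V₁ = sin 52.6°/V₂.
V₂ = V₁·sin 52.6°/sin 23.7° = 2.355 × 1.9764 = 4.65 km/s.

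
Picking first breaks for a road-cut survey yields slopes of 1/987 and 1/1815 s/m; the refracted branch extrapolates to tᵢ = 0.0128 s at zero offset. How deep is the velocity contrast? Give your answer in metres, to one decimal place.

θ_c = arcsin(987/1815) = 32.94°; cos θ_c = 0.8392.
tᵢ = 2h cos θ_c/V₁ ⇒ h = tᵢ·V₁/(2 cos θ_c) = 0.0128·987/(2·0.8392) = 7.53 m.

7.5 m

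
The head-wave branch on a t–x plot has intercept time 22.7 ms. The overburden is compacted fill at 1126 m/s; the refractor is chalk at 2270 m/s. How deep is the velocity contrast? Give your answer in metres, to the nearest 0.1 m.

14.7 m

h = tᵢ·V₁·V₂ / (2·√(V₂²−V₁²)).
√(V₂²−V₁²) = √(2270² − 1126²) = 1971.0 m/s.
h = 0.0227 s × 1126 × 2270 / (2 × 1971.0) = 14.72 m.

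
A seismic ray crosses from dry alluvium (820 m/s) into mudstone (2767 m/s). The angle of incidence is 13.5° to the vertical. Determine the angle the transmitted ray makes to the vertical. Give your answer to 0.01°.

Snell's law: sin θ₂ = (V₂/V₁)·sin θ₁ = (2767/820)·sin 13.5° = 0.7877.
θ₂ = sin⁻¹(0.7877) = 51.97° (from vertical).

51.97°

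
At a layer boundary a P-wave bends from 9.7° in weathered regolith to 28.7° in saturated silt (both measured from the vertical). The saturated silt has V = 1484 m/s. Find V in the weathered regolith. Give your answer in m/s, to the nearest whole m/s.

521 m/s

Snell's law: sin 9.7°/V₁ = sin 28.7°/V₂.
V₁ = V₂·sin 9.7°/sin 28.7° = 1484 × 0.3509 = 520.67 m/s.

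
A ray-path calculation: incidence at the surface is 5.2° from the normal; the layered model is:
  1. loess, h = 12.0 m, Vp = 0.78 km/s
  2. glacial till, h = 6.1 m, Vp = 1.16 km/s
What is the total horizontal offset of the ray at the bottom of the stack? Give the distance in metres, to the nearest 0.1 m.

p = sin θ₁/V₁ = sin 5.2°/0.78 = 1.1620e-01 s/km is conserved through the stack.
Layer 1: θ = 5.20°; offset = 12.0·tan 5.20° = 1.092 m.
Layer 2: sin θ = p·1.16 = 0.1348 → θ = 7.75°; offset = 6.1·tan 7.75° = 0.830 m.
Summing the layer offsets gives 1.922 m.

1.9 m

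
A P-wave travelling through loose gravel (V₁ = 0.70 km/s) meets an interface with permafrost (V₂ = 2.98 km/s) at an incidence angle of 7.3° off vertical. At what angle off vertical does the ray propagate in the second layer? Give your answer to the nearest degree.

sin θ₁/V₁ = sin θ₂/V₂ ⇒ sin θ₂ = 2.98·sin 7.3°/0.70 = 2.98·0.1271/0.70 = 0.5409.
θ₂ = sin⁻¹(0.5409) = 32.75° (from vertical).

33°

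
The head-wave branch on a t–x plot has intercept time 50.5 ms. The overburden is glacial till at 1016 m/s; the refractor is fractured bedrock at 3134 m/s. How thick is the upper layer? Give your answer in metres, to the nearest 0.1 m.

27.1 m

θ_c = arcsin(1016/3134) = 18.92°; cos θ_c = 0.9460.
tᵢ = 2h cos θ_c/V₁ ⇒ h = tᵢ·V₁/(2 cos θ_c) = 0.0505·1016/(2·0.9460) = 27.12 m.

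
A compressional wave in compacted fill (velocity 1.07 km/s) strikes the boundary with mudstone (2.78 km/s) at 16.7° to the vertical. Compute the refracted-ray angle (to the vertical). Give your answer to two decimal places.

48.30°

Snell's law: sin θ₂ = (V₂/V₁)·sin θ₁ = (2.78/1.07)·sin 16.7° = 0.7466.
θ₂ = sin⁻¹(0.7466) = 48.30° (from vertical).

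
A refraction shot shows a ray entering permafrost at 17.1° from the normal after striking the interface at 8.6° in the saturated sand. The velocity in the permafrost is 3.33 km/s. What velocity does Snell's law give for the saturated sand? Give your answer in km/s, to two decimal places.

1.69 km/s

sin 8.6° = 0.1495; sin 17.1° = 0.2940.
V₁ = V₂·(sin θ₁/sin θ₂) = 3.33·(0.1495/0.2940) = 1.69 km/s.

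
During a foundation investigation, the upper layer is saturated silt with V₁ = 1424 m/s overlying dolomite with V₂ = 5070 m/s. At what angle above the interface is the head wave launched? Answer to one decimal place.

At critical incidence the refracted ray runs along the interface (θ₂ = 90°), so sin θ_c = V₁/V₂.
θ_c = arcsin(1424/5070) = arcsin 0.2809 = 16.31°.
Measured from the interface: 90° − 16.31° = 73.69°.

73.7°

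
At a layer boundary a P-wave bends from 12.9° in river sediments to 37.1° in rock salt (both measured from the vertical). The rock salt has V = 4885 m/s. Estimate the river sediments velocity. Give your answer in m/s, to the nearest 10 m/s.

Snell's law: sin 12.9°/V₁ = sin 37.1°/V₂.
V₁ = V₂·sin 12.9°/sin 37.1° = 4885 × 0.3701 = 1807.96 m/s.

1810 m/s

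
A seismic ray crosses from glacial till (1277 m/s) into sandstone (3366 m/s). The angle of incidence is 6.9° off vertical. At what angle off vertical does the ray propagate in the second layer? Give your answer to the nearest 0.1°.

sin θ₁/V₁ = sin θ₂/V₂ ⇒ sin θ₂ = 3366·sin 6.9°/1277 = 3366·0.1201/1277 = 0.3167.
θ₂ = sin⁻¹(0.3167) = 18.46° (from vertical).

18.5°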